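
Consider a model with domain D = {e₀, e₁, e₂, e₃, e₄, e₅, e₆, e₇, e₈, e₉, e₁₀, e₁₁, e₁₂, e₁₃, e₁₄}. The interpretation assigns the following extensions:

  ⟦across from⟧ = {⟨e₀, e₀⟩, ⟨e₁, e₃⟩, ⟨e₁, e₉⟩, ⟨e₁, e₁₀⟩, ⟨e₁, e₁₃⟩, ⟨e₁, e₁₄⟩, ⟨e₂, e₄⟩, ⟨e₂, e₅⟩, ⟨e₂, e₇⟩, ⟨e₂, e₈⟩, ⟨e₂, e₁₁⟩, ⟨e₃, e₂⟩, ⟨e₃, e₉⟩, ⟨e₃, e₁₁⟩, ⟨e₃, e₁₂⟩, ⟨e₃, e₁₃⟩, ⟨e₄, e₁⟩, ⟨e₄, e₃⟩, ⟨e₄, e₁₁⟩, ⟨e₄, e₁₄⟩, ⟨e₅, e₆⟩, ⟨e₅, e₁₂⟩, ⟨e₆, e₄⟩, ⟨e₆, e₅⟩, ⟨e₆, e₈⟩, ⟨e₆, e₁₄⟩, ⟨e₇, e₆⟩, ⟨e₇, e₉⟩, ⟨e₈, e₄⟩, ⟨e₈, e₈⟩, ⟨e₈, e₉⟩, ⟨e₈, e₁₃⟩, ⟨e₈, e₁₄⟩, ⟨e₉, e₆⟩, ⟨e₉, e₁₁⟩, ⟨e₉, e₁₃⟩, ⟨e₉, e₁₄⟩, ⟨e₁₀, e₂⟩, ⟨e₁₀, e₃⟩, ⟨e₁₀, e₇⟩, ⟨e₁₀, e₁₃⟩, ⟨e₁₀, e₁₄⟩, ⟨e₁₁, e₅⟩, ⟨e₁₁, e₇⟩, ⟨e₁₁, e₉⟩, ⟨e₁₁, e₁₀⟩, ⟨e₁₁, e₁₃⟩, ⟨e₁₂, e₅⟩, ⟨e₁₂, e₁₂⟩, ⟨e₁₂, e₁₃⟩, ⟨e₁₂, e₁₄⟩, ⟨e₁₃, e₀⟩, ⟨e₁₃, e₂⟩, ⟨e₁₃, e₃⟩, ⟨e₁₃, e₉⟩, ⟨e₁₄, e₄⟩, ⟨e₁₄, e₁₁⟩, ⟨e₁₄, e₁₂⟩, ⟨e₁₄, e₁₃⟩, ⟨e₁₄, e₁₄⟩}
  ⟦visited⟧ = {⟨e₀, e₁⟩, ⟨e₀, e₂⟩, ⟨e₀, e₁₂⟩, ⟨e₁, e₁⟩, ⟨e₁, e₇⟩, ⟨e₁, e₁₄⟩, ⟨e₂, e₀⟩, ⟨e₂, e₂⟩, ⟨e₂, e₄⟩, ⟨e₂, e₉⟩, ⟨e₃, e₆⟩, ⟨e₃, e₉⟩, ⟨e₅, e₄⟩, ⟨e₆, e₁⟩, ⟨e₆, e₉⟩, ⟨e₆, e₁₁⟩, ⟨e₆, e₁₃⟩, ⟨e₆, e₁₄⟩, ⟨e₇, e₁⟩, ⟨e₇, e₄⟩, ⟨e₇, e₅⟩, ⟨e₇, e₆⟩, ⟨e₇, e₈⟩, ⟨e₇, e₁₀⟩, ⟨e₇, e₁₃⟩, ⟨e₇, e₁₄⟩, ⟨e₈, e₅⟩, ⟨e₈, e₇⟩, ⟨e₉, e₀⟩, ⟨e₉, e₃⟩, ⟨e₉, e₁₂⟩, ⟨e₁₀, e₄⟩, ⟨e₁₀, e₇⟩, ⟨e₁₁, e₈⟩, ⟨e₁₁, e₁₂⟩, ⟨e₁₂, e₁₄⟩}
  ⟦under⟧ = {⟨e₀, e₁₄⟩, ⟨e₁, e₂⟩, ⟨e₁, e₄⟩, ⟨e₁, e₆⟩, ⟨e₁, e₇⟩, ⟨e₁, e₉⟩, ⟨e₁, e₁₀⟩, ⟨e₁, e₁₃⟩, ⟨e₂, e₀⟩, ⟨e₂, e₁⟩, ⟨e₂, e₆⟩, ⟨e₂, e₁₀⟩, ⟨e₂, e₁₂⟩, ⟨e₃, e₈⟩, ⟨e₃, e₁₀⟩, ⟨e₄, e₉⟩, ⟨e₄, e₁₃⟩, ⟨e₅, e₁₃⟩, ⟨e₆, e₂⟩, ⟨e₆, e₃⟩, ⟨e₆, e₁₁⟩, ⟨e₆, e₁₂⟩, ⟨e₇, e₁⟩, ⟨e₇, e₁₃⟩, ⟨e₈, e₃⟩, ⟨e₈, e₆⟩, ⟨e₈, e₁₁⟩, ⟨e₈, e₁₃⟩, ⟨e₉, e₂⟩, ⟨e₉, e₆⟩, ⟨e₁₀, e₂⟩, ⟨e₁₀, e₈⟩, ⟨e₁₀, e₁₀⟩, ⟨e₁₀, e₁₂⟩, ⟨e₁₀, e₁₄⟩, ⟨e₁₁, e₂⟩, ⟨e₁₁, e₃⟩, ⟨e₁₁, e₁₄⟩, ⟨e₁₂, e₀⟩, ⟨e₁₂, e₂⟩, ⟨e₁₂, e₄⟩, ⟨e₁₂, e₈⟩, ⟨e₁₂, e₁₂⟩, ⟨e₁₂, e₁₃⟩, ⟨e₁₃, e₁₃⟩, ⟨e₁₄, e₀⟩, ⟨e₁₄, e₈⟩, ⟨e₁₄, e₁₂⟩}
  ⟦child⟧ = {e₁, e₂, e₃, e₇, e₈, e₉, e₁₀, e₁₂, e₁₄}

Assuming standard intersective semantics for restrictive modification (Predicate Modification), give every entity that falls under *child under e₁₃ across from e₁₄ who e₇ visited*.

{e₁, e₈}

⟦under e₁₃⟧ = {x : ⟨x, e₁₃⟩ ∈ ⟦under⟧} = {e₁, e₄, e₅, e₇, e₈, e₁₂, e₁₃}
⟦across from e₁₄⟧ = {x : ⟨x, e₁₄⟩ ∈ ⟦across from⟧} = {e₁, e₄, e₆, e₈, e₉, e₁₀, e₁₂, e₁₄}
⟦who e₇ visited⟧ = {x : ⟨e₇, x⟩ ∈ ⟦visited⟧} = {e₁, e₄, e₅, e₆, e₈, e₁₀, e₁₃, e₁₄}
⟦child⟧ = {e₁, e₂, e₃, e₇, e₈, e₉, e₁₀, e₁₂, e₁₄}
… ∩ ⟦under e₁₃⟧ = {e₁, e₂, e₃, e₇, e₈, e₉, e₁₀, e₁₂, e₁₄} ∩ {e₁, e₄, e₅, e₇, e₈, e₁₂, e₁₃} = {e₁, e₇, e₈, e₁₂}
… ∩ ⟦across from e₁₄⟧ = {e₁, e₇, e₈, e₁₂} ∩ {e₁, e₄, e₆, e₈, e₉, e₁₀, e₁₂, e₁₄} = {e₁, e₈, e₁₂}
… ∩ ⟦who e₇ visited⟧ = {e₁, e₈, e₁₂} ∩ {e₁, e₄, e₅, e₆, e₈, e₁₀, e₁₃, e₁₄} = {e₁, e₈}
So ⟦child under e₁₃ across from e₁₄ who e₇ visited⟧ = {e₁, e₈}.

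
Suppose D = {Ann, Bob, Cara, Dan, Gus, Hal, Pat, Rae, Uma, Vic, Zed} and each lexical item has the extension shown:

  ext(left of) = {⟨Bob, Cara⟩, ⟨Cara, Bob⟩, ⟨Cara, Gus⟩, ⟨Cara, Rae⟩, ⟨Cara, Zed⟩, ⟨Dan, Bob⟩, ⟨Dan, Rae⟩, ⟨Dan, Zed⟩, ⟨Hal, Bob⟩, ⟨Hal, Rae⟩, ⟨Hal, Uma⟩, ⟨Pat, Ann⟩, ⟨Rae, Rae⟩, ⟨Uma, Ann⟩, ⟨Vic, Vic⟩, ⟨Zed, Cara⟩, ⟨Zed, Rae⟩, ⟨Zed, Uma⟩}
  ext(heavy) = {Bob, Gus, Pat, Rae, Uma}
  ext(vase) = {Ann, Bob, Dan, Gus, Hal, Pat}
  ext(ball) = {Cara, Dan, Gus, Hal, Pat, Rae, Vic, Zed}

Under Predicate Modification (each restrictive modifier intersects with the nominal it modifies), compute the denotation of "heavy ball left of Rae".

{Rae}

⟦left of Rae⟧ = {x : ⟨x, Rae⟩ ∈ ⟦left of⟧} = {Cara, Dan, Hal, Rae, Zed}
⟦ball⟧ = {Cara, Dan, Gus, Hal, Pat, Rae, Vic, Zed}
… ∩ ⟦left of Rae⟧ = {Cara, Dan, Gus, Hal, Pat, Rae, Vic, Zed} ∩ {Cara, Dan, Hal, Rae, Zed} = {Cara, Dan, Hal, Rae, Zed}
… ∩ ⟦heavy⟧ = {Cara, Dan, Hal, Rae, Zed} ∩ {Bob, Gus, Pat, Rae, Uma} = {Rae}
So ⟦heavy ball left of Rae⟧ = {Rae}.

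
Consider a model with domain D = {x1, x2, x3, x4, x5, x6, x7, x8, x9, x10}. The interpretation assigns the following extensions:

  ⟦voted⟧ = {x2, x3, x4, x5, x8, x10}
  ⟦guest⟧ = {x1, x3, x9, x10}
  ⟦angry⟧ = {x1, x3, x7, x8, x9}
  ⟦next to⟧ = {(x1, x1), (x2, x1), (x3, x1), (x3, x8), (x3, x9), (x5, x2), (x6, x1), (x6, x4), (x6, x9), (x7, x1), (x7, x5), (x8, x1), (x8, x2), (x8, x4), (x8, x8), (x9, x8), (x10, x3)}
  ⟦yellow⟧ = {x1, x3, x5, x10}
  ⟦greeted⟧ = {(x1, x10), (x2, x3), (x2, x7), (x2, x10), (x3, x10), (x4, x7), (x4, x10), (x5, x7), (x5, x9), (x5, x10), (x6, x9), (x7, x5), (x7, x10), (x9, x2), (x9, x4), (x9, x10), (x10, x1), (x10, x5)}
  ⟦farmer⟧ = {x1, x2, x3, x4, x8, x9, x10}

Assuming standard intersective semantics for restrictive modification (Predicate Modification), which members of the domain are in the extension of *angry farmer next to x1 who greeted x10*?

{x1, x3}

⟦next to x1⟧ = {x : ⟨x, x1⟩ ∈ ⟦next to⟧} = {x1, x2, x3, x6, x7, x8}
⟦who greeted x10⟧ = {x : ⟨x, x10⟩ ∈ ⟦greeted⟧} = {x1, x2, x3, x4, x5, x7, x9}
⟦farmer⟧ = {x1, x2, x3, x4, x8, x9, x10}
… ∩ ⟦next to x1⟧ = {x1, x2, x3, x4, x8, x9, x10} ∩ {x1, x2, x3, x6, x7, x8} = {x1, x2, x3, x8}
… ∩ ⟦who greeted x10⟧ = {x1, x2, x3, x8} ∩ {x1, x2, x3, x4, x5, x7, x9} = {x1, x2, x3}
… ∩ ⟦angry⟧ = {x1, x2, x3} ∩ {x1, x3, x7, x8, x9} = {x1, x3}
So ⟦angry farmer next to x1 who greeted x10⟧ = {x1, x3}.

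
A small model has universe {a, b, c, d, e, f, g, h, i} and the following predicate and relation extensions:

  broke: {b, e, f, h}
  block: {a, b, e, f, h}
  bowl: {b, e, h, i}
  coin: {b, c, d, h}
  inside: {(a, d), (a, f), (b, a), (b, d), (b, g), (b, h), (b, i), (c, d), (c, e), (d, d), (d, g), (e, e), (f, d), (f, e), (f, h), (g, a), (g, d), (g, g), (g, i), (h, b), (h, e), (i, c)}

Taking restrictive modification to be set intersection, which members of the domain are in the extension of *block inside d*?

⟦inside d⟧ = {x : ⟨x, d⟩ ∈ ⟦inside⟧} = {a, b, c, d, f, g}
⟦block⟧ = {a, b, e, f, h}
… ∩ ⟦inside d⟧ = {a, b, e, f, h} ∩ {a, b, c, d, f, g} = {a, b, f}
So ⟦block inside d⟧ = {a, b, f}.

{a, b, f}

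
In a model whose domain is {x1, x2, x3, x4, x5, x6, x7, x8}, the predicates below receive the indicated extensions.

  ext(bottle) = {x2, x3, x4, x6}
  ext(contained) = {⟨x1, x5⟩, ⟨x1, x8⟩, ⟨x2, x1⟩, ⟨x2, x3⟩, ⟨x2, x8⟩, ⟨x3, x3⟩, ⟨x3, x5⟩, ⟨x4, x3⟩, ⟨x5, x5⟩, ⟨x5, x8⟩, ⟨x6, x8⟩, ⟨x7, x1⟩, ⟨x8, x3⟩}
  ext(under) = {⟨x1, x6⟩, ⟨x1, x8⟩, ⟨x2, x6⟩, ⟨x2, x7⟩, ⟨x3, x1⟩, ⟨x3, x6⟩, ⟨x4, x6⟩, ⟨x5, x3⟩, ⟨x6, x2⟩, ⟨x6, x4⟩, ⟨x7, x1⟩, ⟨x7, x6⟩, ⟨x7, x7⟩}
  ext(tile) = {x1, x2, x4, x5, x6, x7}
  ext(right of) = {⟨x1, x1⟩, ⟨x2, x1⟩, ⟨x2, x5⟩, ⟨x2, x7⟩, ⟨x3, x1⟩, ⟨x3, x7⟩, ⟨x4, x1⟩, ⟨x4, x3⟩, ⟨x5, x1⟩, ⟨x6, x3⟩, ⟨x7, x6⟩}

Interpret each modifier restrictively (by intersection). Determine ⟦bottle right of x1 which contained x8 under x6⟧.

⟦right of x1⟧ = {x : ⟨x, x1⟩ ∈ ⟦right of⟧} = {x1, x2, x3, x4, x5}
⟦which contained x8⟧ = {x : ⟨x, x8⟩ ∈ ⟦contained⟧} = {x1, x2, x5, x6}
⟦under x6⟧ = {x : ⟨x, x6⟩ ∈ ⟦under⟧} = {x1, x2, x3, x4, x7}
⟦bottle⟧ = {x2, x3, x4, x6}
… ∩ ⟦right of x1⟧ = {x2, x3, x4, x6} ∩ {x1, x2, x3, x4, x5} = {x2, x3, x4}
… ∩ ⟦which contained x8⟧ = {x2, x3, x4} ∩ {x1, x2, x5, x6} = {x2}
… ∩ ⟦under x6⟧ = {x2} ∩ {x1, x2, x3, x4, x7} = {x2}
So ⟦bottle right of x1 which contained x8 under x6⟧ = {x2}.

{x2}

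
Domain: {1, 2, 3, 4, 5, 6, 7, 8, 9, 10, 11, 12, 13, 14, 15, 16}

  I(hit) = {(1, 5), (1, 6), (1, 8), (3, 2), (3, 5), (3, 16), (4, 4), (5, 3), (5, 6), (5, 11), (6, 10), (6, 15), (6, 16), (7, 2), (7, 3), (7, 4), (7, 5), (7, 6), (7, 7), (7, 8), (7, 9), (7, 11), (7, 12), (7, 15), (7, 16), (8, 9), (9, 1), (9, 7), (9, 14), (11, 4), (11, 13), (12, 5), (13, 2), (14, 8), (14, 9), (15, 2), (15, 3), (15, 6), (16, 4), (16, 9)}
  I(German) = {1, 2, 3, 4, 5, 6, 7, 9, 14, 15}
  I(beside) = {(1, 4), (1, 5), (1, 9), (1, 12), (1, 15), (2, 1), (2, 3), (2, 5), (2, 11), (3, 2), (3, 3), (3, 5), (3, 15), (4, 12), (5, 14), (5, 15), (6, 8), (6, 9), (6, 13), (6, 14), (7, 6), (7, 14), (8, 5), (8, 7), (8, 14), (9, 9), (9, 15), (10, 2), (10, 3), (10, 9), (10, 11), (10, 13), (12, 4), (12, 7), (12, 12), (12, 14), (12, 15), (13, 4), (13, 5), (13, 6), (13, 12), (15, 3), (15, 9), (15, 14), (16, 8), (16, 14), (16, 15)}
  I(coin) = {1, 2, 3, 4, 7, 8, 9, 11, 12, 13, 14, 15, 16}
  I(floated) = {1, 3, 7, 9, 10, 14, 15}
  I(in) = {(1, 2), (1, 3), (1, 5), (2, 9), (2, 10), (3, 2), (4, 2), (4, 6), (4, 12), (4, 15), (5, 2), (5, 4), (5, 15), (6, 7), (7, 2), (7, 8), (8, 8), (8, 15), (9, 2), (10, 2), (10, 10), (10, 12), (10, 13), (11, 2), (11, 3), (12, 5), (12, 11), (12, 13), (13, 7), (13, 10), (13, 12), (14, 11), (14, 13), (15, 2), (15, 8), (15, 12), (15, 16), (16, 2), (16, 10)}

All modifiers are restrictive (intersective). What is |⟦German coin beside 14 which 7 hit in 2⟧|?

⟦beside 14⟧ = {x : ⟨x, 14⟩ ∈ ⟦beside⟧} = {5, 6, 7, 8, 12, 15, 16}
⟦which 7 hit⟧ = {x : ⟨7, x⟩ ∈ ⟦hit⟧} = {2, 3, 4, 5, 6, 7, 8, 9, 11, 12, 15, 16}
⟦in 2⟧ = {x : ⟨x, 2⟩ ∈ ⟦in⟧} = {1, 3, 4, 5, 7, 9, 10, 11, 15, 16}
⟦coin⟧ = {1, 2, 3, 4, 7, 8, 9, 11, 12, 13, 14, 15, 16}
… ∩ ⟦beside 14⟧ = {1, 2, 3, 4, 7, 8, 9, 11, 12, 13, 14, 15, 16} ∩ {5, 6, 7, 8, 12, 15, 16} = {7, 8, 12, 15, 16}
… ∩ ⟦which 7 hit⟧ = {7, 8, 12, 15, 16} ∩ {2, 3, 4, 5, 6, 7, 8, 9, 11, 12, 15, 16} = {7, 8, 12, 15, 16}
… ∩ ⟦in 2⟧ = {7, 8, 12, 15, 16} ∩ {1, 3, 4, 5, 7, 9, 10, 11, 15, 16} = {7, 15, 16}
… ∩ ⟦German⟧ = {7, 15, 16} ∩ {1, 2, 3, 4, 5, 6, 7, 9, 14, 15} = {7, 15}
⟦German coin beside 14 which 7 hit in 2⟧ = {7, 15}, so the cardinality is 2.

2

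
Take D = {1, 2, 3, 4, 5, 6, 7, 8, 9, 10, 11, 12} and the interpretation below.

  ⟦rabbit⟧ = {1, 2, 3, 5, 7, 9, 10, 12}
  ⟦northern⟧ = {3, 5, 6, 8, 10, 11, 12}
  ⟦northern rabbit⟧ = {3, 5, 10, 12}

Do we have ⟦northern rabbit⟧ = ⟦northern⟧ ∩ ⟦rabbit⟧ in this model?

⟦northern⟧ ∩ ⟦rabbit⟧ = {3, 5, 6, 8, 10, 11, 12} ∩ {1, 2, 3, 5, 7, 9, 10, 12} = {3, 5, 10, 12}
Observed ⟦northern rabbit⟧ = {3, 5, 10, 12}.
These coincide, so the modifier is intersective here.

yes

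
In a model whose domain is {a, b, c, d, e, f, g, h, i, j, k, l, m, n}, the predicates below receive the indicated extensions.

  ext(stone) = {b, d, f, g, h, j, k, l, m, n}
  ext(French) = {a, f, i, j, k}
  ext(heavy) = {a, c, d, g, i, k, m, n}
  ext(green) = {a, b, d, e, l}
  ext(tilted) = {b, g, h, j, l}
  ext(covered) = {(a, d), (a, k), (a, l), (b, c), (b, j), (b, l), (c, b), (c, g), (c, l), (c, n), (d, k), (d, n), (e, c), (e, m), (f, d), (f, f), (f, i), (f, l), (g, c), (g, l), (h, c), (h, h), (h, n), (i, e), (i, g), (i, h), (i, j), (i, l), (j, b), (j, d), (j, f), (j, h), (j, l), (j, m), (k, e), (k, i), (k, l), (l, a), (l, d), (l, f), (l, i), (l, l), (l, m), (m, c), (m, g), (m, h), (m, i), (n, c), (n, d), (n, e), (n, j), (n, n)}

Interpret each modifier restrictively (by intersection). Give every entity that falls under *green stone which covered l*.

{b, l}

⟦which covered l⟧ = {x : ⟨x, l⟩ ∈ ⟦covered⟧} = {a, b, c, f, g, i, j, k, l}
⟦stone⟧ = {b, d, f, g, h, j, k, l, m, n}
… ∩ ⟦which covered l⟧ = {b, d, f, g, h, j, k, l, m, n} ∩ {a, b, c, f, g, i, j, k, l} = {b, f, g, j, k, l}
… ∩ ⟦green⟧ = {b, f, g, j, k, l} ∩ {a, b, d, e, l} = {b, l}
So ⟦green stone which covered l⟧ = {b, l}.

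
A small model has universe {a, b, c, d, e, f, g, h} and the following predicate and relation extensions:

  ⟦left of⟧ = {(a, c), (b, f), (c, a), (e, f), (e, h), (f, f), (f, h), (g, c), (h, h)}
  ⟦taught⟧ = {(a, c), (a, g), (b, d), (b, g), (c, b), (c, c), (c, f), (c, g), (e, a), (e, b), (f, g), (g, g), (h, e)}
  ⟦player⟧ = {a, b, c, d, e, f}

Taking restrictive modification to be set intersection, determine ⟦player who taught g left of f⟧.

{b, f}

⟦who taught g⟧ = {x : ⟨x, g⟩ ∈ ⟦taught⟧} = {a, b, c, f, g}
⟦left of f⟧ = {x : ⟨x, f⟩ ∈ ⟦left of⟧} = {b, e, f}
⟦player⟧ = {a, b, c, d, e, f}
… ∩ ⟦who taught g⟧ = {a, b, c, d, e, f} ∩ {a, b, c, f, g} = {a, b, c, f}
… ∩ ⟦left of f⟧ = {a, b, c, f} ∩ {b, e, f} = {b, f}
So ⟦player who taught g left of f⟧ = {b, f}.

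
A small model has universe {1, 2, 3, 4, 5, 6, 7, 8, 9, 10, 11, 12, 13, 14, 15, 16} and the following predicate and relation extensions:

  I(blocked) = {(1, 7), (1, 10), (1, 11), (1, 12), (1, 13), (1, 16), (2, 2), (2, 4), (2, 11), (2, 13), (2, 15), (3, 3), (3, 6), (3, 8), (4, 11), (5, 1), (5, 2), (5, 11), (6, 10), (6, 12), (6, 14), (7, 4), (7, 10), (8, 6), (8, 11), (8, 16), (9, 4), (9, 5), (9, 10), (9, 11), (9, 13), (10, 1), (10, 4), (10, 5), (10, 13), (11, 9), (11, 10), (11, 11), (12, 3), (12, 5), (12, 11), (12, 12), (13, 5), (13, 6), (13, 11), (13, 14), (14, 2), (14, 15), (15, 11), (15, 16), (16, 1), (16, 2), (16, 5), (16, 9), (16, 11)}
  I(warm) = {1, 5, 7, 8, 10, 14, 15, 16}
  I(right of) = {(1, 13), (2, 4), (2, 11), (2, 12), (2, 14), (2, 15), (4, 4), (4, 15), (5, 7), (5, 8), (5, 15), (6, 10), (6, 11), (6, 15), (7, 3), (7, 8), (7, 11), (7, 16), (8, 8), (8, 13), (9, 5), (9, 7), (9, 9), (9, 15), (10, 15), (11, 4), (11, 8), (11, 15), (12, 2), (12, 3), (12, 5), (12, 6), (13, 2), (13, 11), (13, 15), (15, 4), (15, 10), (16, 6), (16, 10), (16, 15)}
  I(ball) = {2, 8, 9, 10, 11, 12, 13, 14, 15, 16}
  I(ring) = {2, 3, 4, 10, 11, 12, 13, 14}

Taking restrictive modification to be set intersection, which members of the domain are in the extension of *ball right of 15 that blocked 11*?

{2, 9, 11, 13, 16}

⟦right of 15⟧ = {x : ⟨x, 15⟩ ∈ ⟦right of⟧} = {2, 4, 5, 6, 9, 10, 11, 13, 16}
⟦that blocked 11⟧ = {x : ⟨x, 11⟩ ∈ ⟦blocked⟧} = {1, 2, 4, 5, 8, 9, 11, 12, 13, 15, 16}
⟦ball⟧ = {2, 8, 9, 10, 11, 12, 13, 14, 15, 16}
… ∩ ⟦right of 15⟧ = {2, 8, 9, 10, 11, 12, 13, 14, 15, 16} ∩ {2, 4, 5, 6, 9, 10, 11, 13, 16} = {2, 9, 10, 11, 13, 16}
… ∩ ⟦that blocked 11⟧ = {2, 9, 10, 11, 13, 16} ∩ {1, 2, 4, 5, 8, 9, 11, 12, 13, 15, 16} = {2, 9, 11, 13, 16}
So ⟦ball right of 15 that blocked 11⟧ = {2, 9, 11, 13, 16}.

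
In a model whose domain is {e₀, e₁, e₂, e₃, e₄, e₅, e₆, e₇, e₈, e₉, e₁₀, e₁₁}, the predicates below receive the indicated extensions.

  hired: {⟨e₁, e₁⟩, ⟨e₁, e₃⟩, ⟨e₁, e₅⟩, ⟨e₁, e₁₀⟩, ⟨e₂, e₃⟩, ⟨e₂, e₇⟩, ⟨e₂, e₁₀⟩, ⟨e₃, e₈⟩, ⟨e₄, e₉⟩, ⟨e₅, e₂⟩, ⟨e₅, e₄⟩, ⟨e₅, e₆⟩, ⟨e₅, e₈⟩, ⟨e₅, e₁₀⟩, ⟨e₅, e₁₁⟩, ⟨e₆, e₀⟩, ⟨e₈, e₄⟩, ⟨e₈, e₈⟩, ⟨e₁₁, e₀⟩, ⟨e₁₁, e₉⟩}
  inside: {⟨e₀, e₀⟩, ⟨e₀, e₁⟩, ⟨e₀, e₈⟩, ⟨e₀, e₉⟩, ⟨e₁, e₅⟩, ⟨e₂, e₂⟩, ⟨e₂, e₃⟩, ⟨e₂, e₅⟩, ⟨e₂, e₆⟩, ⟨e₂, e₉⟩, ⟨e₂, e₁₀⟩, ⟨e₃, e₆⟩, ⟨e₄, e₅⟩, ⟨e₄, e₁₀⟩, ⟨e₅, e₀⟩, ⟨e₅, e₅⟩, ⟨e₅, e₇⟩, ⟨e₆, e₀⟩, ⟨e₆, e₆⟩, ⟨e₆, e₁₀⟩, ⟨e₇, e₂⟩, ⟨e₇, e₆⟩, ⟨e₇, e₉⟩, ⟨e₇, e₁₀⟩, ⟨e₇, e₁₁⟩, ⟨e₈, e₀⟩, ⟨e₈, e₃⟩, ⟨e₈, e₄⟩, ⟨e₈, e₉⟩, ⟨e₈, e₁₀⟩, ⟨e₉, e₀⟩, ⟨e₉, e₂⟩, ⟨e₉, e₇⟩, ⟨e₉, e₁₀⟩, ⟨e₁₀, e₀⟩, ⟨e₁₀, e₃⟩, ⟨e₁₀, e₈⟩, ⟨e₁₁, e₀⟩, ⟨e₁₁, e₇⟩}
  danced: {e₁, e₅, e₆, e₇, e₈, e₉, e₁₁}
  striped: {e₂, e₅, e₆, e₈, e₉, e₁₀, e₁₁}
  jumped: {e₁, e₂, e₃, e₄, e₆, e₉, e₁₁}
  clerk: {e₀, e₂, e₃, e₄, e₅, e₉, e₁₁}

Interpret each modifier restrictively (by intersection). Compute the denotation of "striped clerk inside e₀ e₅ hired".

{e₁₁}

⟦inside e₀⟧ = {x : ⟨x, e₀⟩ ∈ ⟦inside⟧} = {e₀, e₅, e₆, e₈, e₉, e₁₀, e₁₁}
⟦e₅ hired⟧ = {x : ⟨e₅, x⟩ ∈ ⟦hired⟧} = {e₂, e₄, e₆, e₈, e₁₀, e₁₁}
⟦clerk⟧ = {e₀, e₂, e₃, e₄, e₅, e₉, e₁₁}
… ∩ ⟦inside e₀⟧ = {e₀, e₂, e₃, e₄, e₅, e₉, e₁₁} ∩ {e₀, e₅, e₆, e₈, e₉, e₁₀, e₁₁} = {e₀, e₅, e₉, e₁₁}
… ∩ ⟦e₅ hired⟧ = {e₀, e₅, e₉, e₁₁} ∩ {e₂, e₄, e₆, e₈, e₁₀, e₁₁} = {e₁₁}
… ∩ ⟦striped⟧ = {e₁₁} ∩ {e₂, e₅, e₆, e₈, e₉, e₁₀, e₁₁} = {e₁₁}
So ⟦striped clerk inside e₀ e₅ hired⟧ = {e₁₁}.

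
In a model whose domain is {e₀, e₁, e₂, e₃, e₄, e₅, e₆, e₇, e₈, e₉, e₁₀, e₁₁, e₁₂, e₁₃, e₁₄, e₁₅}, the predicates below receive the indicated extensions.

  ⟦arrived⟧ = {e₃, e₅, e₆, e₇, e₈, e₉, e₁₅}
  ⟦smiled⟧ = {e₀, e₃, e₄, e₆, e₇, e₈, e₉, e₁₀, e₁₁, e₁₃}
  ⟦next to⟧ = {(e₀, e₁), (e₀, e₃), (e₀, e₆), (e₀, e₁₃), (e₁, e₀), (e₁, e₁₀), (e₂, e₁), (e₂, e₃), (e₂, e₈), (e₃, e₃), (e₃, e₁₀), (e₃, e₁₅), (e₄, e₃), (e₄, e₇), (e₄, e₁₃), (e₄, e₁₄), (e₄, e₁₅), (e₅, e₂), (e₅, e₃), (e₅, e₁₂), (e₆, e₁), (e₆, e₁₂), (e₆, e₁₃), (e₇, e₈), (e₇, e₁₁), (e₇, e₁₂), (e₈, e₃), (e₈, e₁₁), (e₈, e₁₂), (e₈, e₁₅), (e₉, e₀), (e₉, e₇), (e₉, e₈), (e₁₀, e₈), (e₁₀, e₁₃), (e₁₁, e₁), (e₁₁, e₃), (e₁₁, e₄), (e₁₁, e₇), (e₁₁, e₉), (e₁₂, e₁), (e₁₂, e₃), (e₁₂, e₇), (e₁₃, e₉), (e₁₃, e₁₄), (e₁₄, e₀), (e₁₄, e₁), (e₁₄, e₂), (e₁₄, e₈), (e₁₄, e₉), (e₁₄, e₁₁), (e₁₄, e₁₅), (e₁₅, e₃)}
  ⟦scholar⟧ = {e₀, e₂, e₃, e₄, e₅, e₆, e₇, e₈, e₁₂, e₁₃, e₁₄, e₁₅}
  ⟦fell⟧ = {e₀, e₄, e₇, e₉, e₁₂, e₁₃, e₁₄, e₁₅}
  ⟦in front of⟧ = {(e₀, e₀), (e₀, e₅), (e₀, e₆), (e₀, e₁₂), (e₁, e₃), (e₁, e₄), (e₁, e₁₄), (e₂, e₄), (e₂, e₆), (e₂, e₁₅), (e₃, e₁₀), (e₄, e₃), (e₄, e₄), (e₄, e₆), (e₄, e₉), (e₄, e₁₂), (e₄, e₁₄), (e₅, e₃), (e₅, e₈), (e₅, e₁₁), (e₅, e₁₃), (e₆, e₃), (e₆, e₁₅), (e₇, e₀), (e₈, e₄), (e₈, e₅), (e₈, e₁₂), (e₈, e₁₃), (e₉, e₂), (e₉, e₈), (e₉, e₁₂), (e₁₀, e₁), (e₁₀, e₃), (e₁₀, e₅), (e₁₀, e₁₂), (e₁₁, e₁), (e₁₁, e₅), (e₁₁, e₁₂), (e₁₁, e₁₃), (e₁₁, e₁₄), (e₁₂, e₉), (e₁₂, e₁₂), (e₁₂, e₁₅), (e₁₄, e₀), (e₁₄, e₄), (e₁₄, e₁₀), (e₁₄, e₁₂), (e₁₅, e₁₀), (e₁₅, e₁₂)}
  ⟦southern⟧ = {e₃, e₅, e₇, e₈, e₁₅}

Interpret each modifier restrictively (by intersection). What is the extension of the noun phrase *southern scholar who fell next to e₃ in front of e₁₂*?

{e₁₅}

⟦who fell⟧ = ⟦fell⟧ = {e₀, e₄, e₇, e₉, e₁₂, e₁₃, e₁₄, e₁₅}
⟦next to e₃⟧ = {x : ⟨x, e₃⟩ ∈ ⟦next to⟧} = {e₀, e₂, e₃, e₄, e₅, e₈, e₁₁, e₁₂, e₁₅}
⟦in front of e₁₂⟧ = {x : ⟨x, e₁₂⟩ ∈ ⟦in front of⟧} = {e₀, e₄, e₈, e₉, e₁₀, e₁₁, e₁₂, e₁₄, e₁₅}
⟦scholar⟧ = {e₀, e₂, e₃, e₄, e₅, e₆, e₇, e₈, e₁₂, e₁₃, e₁₄, e₁₅}
… ∩ ⟦who fell⟧ = {e₀, e₂, e₃, e₄, e₅, e₆, e₇, e₈, e₁₂, e₁₃, e₁₄, e₁₅} ∩ {e₀, e₄, e₇, e₉, e₁₂, e₁₃, e₁₄, e₁₅} = {e₀, e₄, e₇, e₁₂, e₁₃, e₁₄, e₁₅}
… ∩ ⟦next to e₃⟧ = {e₀, e₄, e₇, e₁₂, e₁₃, e₁₄, e₁₅} ∩ {e₀, e₂, e₃, e₄, e₅, e₈, e₁₁, e₁₂, e₁₅} = {e₀, e₄, e₁₂, e₁₅}
… ∩ ⟦in front of e₁₂⟧ = {e₀, e₄, e₁₂, e₁₅} ∩ {e₀, e₄, e₈, e₉, e₁₀, e₁₁, e₁₂, e₁₄, e₁₅} = {e₀, e₄, e₁₂, e₁₅}
… ∩ ⟦southern⟧ = {e₀, e₄, e₁₂, e₁₅} ∩ {e₃, e₅, e₇, e₈, e₁₅} = {e₁₅}
So ⟦southern scholar who fell next to e₃ in front of e₁₂⟧ = {e₁₅}.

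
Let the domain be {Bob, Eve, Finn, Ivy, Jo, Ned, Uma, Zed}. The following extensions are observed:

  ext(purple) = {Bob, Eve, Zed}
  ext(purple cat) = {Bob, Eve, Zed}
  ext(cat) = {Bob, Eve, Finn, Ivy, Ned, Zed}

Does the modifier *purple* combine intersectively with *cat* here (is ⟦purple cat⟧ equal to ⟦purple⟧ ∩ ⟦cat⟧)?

⟦purple⟧ ∩ ⟦cat⟧ = {Bob, Eve, Zed} ∩ {Bob, Eve, Finn, Ivy, Ned, Zed} = {Bob, Eve, Zed}
Observed ⟦purple cat⟧ = {Bob, Eve, Zed}.
These coincide, so the modifier is intersective here.

yes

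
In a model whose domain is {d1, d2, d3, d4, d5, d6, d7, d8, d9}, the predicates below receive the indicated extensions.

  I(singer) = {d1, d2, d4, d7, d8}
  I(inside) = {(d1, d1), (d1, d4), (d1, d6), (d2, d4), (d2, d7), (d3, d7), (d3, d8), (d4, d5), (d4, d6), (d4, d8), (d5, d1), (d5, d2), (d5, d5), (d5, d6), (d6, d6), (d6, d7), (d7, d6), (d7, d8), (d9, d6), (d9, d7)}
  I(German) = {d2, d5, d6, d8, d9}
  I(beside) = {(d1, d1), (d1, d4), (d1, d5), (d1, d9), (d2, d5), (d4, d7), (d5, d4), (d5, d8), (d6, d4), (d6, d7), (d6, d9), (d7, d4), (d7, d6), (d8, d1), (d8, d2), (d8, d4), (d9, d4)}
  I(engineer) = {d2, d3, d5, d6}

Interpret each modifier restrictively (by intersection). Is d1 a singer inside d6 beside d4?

yes

⟦inside d6⟧ = {x : ⟨x, d6⟩ ∈ ⟦inside⟧} = {d1, d4, d5, d6, d7, d9}
⟦beside d4⟧ = {x : ⟨x, d4⟩ ∈ ⟦beside⟧} = {d1, d5, d6, d7, d8, d9}
⟦singer⟧ = {d1, d2, d4, d7, d8}
… ∩ ⟦inside d6⟧ = {d1, d2, d4, d7, d8} ∩ {d1, d4, d5, d6, d7, d9} = {d1, d4, d7}
… ∩ ⟦beside d4⟧ = {d1, d4, d7} ∩ {d1, d5, d6, d7, d8, d9} = {d1, d7}
⟦singer inside d6 beside d4⟧ = {d1, d7}; d1 ∈ this set.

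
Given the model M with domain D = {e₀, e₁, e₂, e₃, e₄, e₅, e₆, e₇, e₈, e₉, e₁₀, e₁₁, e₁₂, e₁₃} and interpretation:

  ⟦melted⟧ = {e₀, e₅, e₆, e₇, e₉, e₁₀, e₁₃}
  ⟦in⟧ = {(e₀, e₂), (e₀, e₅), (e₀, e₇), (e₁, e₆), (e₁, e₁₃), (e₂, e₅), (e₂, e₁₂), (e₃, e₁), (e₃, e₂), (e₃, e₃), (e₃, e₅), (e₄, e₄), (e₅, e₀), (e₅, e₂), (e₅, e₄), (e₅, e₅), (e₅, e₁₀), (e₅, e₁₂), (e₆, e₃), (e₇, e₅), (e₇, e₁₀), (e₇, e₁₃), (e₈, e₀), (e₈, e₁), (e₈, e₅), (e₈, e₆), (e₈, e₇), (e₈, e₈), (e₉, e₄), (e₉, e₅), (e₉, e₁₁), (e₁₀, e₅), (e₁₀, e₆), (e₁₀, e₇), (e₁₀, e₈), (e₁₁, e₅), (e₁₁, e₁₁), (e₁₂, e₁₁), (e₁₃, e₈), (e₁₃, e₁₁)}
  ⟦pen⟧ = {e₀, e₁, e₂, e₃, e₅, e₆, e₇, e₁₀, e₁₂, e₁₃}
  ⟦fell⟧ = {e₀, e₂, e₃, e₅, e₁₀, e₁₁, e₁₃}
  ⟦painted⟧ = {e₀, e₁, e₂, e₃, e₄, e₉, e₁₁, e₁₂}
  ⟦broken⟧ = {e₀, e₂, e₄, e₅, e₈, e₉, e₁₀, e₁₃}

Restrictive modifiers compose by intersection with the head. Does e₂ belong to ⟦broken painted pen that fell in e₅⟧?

⟦that fell⟧ = ⟦fell⟧ = {e₀, e₂, e₃, e₅, e₁₀, e₁₁, e₁₃}
⟦in e₅⟧ = {x : ⟨x, e₅⟩ ∈ ⟦in⟧} = {e₀, e₂, e₃, e₅, e₇, e₈, e₉, e₁₀, e₁₁}
⟦pen⟧ = {e₀, e₁, e₂, e₃, e₅, e₆, e₇, e₁₀, e₁₂, e₁₃}
… ∩ ⟦that fell⟧ = {e₀, e₁, e₂, e₃, e₅, e₆, e₇, e₁₀, e₁₂, e₁₃} ∩ {e₀, e₂, e₃, e₅, e₁₀, e₁₁, e₁₃} = {e₀, e₂, e₃, e₅, e₁₀, e₁₃}
… ∩ ⟦in e₅⟧ = {e₀, e₂, e₃, e₅, e₁₀, e₁₃} ∩ {e₀, e₂, e₃, e₅, e₇, e₈, e₉, e₁₀, e₁₁} = {e₀, e₂, e₃, e₅, e₁₀}
… ∩ ⟦broken⟧ = {e₀, e₂, e₃, e₅, e₁₀} ∩ {e₀, e₂, e₄, e₅, e₈, e₉, e₁₀, e₁₃} = {e₀, e₂, e₅, e₁₀}
… ∩ ⟦painted⟧ = {e₀, e₂, e₅, e₁₀} ∩ {e₀, e₁, e₂, e₃, e₄, e₉, e₁₁, e₁₂} = {e₀, e₂}
⟦broken painted pen that fell in e₅⟧ = {e₀, e₂}; e₂ ∈ this set.

yes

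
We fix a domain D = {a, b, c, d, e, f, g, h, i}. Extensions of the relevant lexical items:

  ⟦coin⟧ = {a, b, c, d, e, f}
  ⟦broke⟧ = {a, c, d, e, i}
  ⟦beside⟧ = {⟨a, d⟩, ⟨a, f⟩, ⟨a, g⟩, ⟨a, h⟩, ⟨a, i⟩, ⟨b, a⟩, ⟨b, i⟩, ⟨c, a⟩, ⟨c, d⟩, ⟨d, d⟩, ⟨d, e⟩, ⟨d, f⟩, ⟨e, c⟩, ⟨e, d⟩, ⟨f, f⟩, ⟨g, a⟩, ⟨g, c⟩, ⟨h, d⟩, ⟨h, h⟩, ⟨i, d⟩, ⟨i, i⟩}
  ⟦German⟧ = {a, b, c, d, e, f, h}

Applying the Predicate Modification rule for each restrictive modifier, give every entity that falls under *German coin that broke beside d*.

⟦that broke⟧ = ⟦broke⟧ = {a, c, d, e, i}
⟦beside d⟧ = {x : ⟨x, d⟩ ∈ ⟦beside⟧} = {a, c, d, e, h, i}
⟦coin⟧ = {a, b, c, d, e, f}
… ∩ ⟦that broke⟧ = {a, b, c, d, e, f} ∩ {a, c, d, e, i} = {a, c, d, e}
… ∩ ⟦beside d⟧ = {a, c, d, e} ∩ {a, c, d, e, h, i} = {a, c, d, e}
… ∩ ⟦German⟧ = {a, c, d, e} ∩ {a, b, c, d, e, f, h} = {a, c, d, e}
So ⟦German coin that broke beside d⟧ = {a, c, d, e}.

{a, c, d, e}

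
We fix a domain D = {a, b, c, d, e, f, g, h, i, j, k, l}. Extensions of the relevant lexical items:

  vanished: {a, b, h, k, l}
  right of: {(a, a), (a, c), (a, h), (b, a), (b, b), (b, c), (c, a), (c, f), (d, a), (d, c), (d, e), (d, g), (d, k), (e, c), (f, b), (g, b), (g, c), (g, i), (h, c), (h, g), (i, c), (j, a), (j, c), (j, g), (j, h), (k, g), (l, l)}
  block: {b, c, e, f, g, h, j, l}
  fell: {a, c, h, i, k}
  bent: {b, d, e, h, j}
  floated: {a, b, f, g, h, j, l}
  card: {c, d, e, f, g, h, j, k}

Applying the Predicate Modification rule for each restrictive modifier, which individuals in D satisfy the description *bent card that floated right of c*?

⟦that floated⟧ = ⟦floated⟧ = {a, b, f, g, h, j, l}
⟦right of c⟧ = {x : ⟨x, c⟩ ∈ ⟦right of⟧} = {a, b, d, e, g, h, i, j}
⟦card⟧ = {c, d, e, f, g, h, j, k}
… ∩ ⟦that floated⟧ = {c, d, e, f, g, h, j, k} ∩ {a, b, f, g, h, j, l} = {f, g, h, j}
… ∩ ⟦right of c⟧ = {f, g, h, j} ∩ {a, b, d, e, g, h, i, j} = {g, h, j}
… ∩ ⟦bent⟧ = {g, h, j} ∩ {b, d, e, h, j} = {h, j}
So ⟦bent card that floated right of c⟧ = {h, j}.

{h, j}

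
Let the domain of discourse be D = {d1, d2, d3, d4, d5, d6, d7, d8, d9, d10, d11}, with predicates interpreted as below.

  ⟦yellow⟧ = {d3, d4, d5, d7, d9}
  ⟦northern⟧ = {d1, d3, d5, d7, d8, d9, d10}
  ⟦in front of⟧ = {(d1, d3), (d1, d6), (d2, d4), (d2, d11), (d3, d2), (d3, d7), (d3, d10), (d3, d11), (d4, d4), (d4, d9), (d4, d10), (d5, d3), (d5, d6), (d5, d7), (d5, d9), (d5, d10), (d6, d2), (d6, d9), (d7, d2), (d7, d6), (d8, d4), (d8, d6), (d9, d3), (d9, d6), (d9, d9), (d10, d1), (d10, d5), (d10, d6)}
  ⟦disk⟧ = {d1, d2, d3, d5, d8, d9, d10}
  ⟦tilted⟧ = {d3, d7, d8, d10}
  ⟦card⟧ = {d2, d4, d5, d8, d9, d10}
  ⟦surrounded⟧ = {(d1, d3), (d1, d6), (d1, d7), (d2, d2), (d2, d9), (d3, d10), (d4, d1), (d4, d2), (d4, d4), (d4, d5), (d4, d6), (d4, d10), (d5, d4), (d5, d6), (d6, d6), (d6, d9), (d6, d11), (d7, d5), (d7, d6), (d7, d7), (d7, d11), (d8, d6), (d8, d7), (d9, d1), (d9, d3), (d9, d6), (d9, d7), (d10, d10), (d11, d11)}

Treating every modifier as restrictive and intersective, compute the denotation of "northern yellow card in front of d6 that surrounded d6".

{d5, d9}

⟦in front of d6⟧ = {x : ⟨x, d6⟩ ∈ ⟦in front of⟧} = {d1, d5, d7, d8, d9, d10}
⟦that surrounded d6⟧ = {x : ⟨x, d6⟩ ∈ ⟦surrounded⟧} = {d1, d4, d5, d6, d7, d8, d9}
⟦card⟧ = {d2, d4, d5, d8, d9, d10}
… ∩ ⟦in front of d6⟧ = {d2, d4, d5, d8, d9, d10} ∩ {d1, d5, d7, d8, d9, d10} = {d5, d8, d9, d10}
… ∩ ⟦that surrounded d6⟧ = {d5, d8, d9, d10} ∩ {d1, d4, d5, d6, d7, d8, d9} = {d5, d8, d9}
… ∩ ⟦northern⟧ = {d5, d8, d9} ∩ {d1, d3, d5, d7, d8, d9, d10} = {d5, d8, d9}
… ∩ ⟦yellow⟧ = {d5, d8, d9} ∩ {d3, d4, d5, d7, d9} = {d5, d9}
So ⟦northern yellow card in front of d6 that surrounded d6⟧ = {d5, d9}.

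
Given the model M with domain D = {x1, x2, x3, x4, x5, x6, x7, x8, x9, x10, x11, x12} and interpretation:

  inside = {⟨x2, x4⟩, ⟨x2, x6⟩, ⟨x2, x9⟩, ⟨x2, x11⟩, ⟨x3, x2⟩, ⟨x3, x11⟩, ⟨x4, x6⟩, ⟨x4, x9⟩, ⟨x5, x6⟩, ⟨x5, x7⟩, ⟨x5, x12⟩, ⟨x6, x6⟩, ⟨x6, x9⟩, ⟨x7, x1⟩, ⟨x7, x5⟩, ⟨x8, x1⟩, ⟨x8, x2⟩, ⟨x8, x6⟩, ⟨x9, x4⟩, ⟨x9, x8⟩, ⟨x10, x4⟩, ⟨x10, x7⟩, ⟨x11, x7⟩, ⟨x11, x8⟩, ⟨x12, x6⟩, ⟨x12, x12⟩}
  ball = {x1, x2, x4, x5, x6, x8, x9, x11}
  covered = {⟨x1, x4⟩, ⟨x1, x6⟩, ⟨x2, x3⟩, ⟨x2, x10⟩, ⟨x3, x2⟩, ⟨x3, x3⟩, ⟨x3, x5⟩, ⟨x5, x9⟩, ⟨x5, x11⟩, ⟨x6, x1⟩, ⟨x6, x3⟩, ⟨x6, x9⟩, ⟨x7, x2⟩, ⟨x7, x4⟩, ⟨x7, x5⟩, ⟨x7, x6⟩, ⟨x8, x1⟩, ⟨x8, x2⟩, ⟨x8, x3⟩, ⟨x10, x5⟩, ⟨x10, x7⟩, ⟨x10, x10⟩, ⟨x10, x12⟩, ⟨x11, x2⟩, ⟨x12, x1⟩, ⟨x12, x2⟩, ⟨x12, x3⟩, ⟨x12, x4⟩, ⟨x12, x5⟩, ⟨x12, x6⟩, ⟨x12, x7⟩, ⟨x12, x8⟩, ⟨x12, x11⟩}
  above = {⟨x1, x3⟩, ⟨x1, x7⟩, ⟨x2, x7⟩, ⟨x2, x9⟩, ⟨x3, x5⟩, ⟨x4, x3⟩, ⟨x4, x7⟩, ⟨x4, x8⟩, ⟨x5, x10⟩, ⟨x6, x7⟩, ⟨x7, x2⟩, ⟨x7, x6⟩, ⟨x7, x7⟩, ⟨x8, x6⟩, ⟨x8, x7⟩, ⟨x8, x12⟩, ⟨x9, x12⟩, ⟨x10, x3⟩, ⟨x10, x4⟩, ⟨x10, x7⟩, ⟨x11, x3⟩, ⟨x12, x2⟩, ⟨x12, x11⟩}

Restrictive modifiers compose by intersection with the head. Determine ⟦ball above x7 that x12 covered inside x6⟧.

{x2, x4, x6, x8}

⟦above x7⟧ = {x : ⟨x, x7⟩ ∈ ⟦above⟧} = {x1, x2, x4, x6, x7, x8, x10}
⟦that x12 covered⟧ = {x : ⟨x12, x⟩ ∈ ⟦covered⟧} = {x1, x2, x3, x4, x5, x6, x7, x8, x11}
⟦inside x6⟧ = {x : ⟨x, x6⟩ ∈ ⟦inside⟧} = {x2, x4, x5, x6, x8, x12}
⟦ball⟧ = {x1, x2, x4, x5, x6, x8, x9, x11}
… ∩ ⟦above x7⟧ = {x1, x2, x4, x5, x6, x8, x9, x11} ∩ {x1, x2, x4, x6, x7, x8, x10} = {x1, x2, x4, x6, x8}
… ∩ ⟦that x12 covered⟧ = {x1, x2, x4, x6, x8} ∩ {x1, x2, x3, x4, x5, x6, x7, x8, x11} = {x1, x2, x4, x6, x8}
… ∩ ⟦inside x6⟧ = {x1, x2, x4, x6, x8} ∩ {x2, x4, x5, x6, x8, x12} = {x2, x4, x6, x8}
So ⟦ball above x7 that x12 covered inside x6⟧ = {x2, x4, x6, x8}.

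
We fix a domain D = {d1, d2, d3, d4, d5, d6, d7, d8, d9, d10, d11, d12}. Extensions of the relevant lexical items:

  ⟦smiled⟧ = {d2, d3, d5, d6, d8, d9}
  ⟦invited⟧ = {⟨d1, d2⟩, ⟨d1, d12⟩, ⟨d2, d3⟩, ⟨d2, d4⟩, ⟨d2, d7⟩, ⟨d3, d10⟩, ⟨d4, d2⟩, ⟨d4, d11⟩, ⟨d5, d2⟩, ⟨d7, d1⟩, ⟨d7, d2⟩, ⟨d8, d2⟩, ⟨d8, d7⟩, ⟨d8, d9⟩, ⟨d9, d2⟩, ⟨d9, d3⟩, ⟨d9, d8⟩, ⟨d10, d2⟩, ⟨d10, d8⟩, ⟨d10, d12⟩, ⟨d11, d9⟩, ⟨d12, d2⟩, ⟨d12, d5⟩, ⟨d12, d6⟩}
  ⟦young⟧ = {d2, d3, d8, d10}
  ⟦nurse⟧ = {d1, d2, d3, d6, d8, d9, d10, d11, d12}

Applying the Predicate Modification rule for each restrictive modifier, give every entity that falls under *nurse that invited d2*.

{d1, d8, d9, d10, d12}

⟦that invited d2⟧ = {x : ⟨x, d2⟩ ∈ ⟦invited⟧} = {d1, d4, d5, d7, d8, d9, d10, d12}
⟦nurse⟧ = {d1, d2, d3, d6, d8, d9, d10, d11, d12}
… ∩ ⟦that invited d2⟧ = {d1, d2, d3, d6, d8, d9, d10, d11, d12} ∩ {d1, d4, d5, d7, d8, d9, d10, d12} = {d1, d8, d9, d10, d12}
So ⟦nurse that invited d2⟧ = {d1, d8, d9, d10, d12}.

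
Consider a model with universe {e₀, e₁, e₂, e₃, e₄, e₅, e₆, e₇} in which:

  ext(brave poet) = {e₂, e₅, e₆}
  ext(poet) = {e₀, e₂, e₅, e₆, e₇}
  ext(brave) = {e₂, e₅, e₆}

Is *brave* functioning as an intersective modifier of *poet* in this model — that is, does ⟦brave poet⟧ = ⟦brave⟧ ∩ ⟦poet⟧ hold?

⟦brave⟧ ∩ ⟦poet⟧ = {e₂, e₅, e₆} ∩ {e₀, e₂, e₅, e₆, e₇} = {e₂, e₅, e₆}
Observed ⟦brave poet⟧ = {e₂, e₅, e₆}.
These coincide, so the modifier is intersective here.

yes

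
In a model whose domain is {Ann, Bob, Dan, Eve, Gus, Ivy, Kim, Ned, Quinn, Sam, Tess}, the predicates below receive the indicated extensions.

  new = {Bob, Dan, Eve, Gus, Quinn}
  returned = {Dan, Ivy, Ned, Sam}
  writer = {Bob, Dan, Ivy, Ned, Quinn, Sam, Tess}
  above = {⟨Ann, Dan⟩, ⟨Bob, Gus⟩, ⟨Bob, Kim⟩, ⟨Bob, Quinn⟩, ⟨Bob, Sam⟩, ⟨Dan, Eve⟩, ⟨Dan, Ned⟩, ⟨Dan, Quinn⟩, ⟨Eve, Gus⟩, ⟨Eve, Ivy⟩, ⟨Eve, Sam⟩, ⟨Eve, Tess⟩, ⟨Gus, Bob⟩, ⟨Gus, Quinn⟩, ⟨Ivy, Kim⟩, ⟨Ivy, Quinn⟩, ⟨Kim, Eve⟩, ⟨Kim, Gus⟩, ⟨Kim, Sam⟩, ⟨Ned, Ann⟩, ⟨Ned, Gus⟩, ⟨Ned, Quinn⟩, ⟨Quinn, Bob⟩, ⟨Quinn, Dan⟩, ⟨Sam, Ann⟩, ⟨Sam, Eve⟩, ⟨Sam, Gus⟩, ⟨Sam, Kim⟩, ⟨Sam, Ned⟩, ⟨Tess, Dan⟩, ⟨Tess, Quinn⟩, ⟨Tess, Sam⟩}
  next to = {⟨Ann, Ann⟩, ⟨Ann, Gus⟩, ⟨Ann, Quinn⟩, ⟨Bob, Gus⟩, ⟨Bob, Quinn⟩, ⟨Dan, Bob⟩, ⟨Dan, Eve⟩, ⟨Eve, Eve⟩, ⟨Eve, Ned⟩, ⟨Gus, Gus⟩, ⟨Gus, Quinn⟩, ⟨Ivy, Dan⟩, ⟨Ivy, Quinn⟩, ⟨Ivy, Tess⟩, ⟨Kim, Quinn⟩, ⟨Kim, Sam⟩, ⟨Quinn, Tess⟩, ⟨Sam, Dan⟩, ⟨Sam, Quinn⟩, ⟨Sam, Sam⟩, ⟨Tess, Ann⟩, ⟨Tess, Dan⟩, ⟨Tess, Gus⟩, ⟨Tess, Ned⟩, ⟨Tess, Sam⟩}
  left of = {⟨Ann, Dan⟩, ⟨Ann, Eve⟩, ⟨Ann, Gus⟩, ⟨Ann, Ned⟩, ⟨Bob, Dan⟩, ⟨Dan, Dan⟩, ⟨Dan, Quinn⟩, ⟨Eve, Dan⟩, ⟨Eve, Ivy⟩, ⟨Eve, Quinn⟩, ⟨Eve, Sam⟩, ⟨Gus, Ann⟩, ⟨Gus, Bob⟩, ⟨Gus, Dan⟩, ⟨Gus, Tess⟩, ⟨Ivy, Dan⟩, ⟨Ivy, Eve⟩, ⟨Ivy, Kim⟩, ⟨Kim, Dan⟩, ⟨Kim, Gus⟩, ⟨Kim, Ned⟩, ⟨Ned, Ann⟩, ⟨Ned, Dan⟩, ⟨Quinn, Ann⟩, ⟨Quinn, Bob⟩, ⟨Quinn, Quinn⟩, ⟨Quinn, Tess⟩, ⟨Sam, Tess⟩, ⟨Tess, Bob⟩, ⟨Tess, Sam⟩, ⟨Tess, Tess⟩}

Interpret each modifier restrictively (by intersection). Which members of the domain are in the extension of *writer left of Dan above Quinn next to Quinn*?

{Bob, Ivy}

⟦left of Dan⟧ = {x : ⟨x, Dan⟩ ∈ ⟦left of⟧} = {Ann, Bob, Dan, Eve, Gus, Ivy, Kim, Ned}
⟦above Quinn⟧ = {x : ⟨x, Quinn⟩ ∈ ⟦above⟧} = {Bob, Dan, Gus, Ivy, Ned, Tess}
⟦next to Quinn⟧ = {x : ⟨x, Quinn⟩ ∈ ⟦next to⟧} = {Ann, Bob, Gus, Ivy, Kim, Sam}
⟦writer⟧ = {Bob, Dan, Ivy, Ned, Quinn, Sam, Tess}
… ∩ ⟦left of Dan⟧ = {Bob, Dan, Ivy, Ned, Quinn, Sam, Tess} ∩ {Ann, Bob, Dan, Eve, Gus, Ivy, Kim, Ned} = {Bob, Dan, Ivy, Ned}
… ∩ ⟦above Quinn⟧ = {Bob, Dan, Ivy, Ned} ∩ {Bob, Dan, Gus, Ivy, Ned, Tess} = {Bob, Dan, Ivy, Ned}
… ∩ ⟦next to Quinn⟧ = {Bob, Dan, Ivy, Ned} ∩ {Ann, Bob, Gus, Ivy, Kim, Sam} = {Bob, Ivy}
So ⟦writer left of Dan above Quinn next to Quinn⟧ = {Bob, Ivy}.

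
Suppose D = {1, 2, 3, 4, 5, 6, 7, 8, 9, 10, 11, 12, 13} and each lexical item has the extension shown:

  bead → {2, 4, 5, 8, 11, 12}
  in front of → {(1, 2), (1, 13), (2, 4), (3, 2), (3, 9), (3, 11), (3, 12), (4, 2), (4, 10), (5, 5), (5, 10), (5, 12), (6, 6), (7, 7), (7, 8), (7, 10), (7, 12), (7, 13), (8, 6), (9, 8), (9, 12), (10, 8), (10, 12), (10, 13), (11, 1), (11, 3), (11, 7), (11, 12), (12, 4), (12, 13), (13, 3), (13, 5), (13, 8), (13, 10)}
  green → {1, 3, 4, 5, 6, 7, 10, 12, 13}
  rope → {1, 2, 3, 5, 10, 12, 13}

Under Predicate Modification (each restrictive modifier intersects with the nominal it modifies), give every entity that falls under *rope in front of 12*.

{3, 5, 10}

⟦in front of 12⟧ = {x : ⟨x, 12⟩ ∈ ⟦in front of⟧} = {3, 5, 7, 9, 10, 11}
⟦rope⟧ = {1, 2, 3, 5, 10, 12, 13}
… ∩ ⟦in front of 12⟧ = {1, 2, 3, 5, 10, 12, 13} ∩ {3, 5, 7, 9, 10, 11} = {3, 5, 10}
So ⟦rope in front of 12⟧ = {3, 5, 10}.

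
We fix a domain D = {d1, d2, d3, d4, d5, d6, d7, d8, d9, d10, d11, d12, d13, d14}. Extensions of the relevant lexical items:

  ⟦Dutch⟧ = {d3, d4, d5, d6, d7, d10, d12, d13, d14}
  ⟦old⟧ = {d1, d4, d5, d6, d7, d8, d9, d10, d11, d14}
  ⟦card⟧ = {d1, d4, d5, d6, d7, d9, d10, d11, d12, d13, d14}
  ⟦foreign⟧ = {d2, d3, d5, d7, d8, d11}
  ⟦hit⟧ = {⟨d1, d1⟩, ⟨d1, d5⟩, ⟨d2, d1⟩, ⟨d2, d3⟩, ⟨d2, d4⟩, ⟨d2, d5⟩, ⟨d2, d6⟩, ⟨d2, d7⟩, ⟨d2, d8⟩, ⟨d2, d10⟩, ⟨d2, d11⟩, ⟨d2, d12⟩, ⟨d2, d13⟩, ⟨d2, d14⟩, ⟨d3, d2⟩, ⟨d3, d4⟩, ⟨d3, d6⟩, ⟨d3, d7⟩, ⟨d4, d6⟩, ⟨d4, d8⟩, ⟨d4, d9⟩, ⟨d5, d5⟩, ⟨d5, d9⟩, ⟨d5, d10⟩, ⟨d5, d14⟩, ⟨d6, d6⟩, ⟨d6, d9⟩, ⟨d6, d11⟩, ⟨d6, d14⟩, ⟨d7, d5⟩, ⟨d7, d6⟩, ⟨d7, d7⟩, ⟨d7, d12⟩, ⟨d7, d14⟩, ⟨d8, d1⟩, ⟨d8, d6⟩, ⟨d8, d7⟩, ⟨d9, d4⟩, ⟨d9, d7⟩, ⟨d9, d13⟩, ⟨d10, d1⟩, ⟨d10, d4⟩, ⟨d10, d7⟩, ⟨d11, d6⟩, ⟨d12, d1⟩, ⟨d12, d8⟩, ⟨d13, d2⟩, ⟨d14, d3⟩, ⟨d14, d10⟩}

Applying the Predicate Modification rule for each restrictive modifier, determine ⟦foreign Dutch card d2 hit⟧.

⟦d2 hit⟧ = {x : ⟨d2, x⟩ ∈ ⟦hit⟧} = {d1, d3, d4, d5, d6, d7, d8, d10, d11, d12, d13, d14}
⟦card⟧ = {d1, d4, d5, d6, d7, d9, d10, d11, d12, d13, d14}
… ∩ ⟦d2 hit⟧ = {d1, d4, d5, d6, d7, d9, d10, d11, d12, d13, d14} ∩ {d1, d3, d4, d5, d6, d7, d8, d10, d11, d12, d13, d14} = {d1, d4, d5, d6, d7, d10, d11, d12, d13, d14}
… ∩ ⟦foreign⟧ = {d1, d4, d5, d6, d7, d10, d11, d12, d13, d14} ∩ {d2, d3, d5, d7, d8, d11} = {d5, d7, d11}
… ∩ ⟦Dutch⟧ = {d5, d7, d11} ∩ {d3, d4, d5, d6, d7, d10, d12, d13, d14} = {d5, d7}
So ⟦foreign Dutch card d2 hit⟧ = {d5, d7}.

{d5, d7}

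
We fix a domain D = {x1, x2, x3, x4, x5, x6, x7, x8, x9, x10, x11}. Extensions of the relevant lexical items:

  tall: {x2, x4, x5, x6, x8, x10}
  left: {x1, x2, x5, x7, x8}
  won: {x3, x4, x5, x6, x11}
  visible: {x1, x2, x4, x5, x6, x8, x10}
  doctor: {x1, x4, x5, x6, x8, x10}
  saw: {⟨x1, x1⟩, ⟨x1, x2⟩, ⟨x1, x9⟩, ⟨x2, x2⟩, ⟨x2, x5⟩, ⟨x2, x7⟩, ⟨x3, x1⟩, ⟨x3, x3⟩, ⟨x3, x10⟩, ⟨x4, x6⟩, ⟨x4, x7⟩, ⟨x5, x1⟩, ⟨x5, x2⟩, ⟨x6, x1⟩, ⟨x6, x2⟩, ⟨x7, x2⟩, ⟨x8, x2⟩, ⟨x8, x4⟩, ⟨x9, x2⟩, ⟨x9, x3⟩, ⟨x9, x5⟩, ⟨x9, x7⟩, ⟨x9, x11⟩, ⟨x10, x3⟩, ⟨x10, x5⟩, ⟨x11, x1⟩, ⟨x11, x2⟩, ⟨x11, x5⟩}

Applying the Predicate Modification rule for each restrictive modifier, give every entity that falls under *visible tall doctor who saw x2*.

⟦who saw x2⟧ = {x : ⟨x, x2⟩ ∈ ⟦saw⟧} = {x1, x2, x5, x6, x7, x8, x9, x11}
⟦doctor⟧ = {x1, x4, x5, x6, x8, x10}
… ∩ ⟦who saw x2⟧ = {x1, x4, x5, x6, x8, x10} ∩ {x1, x2, x5, x6, x7, x8, x9, x11} = {x1, x5, x6, x8}
… ∩ ⟦visible⟧ = {x1, x5, x6, x8} ∩ {x1, x2, x4, x5, x6, x8, x10} = {x1, x5, x6, x8}
… ∩ ⟦tall⟧ = {x1, x5, x6, x8} ∩ {x2, x4, x5, x6, x8, x10} = {x5, x6, x8}
So ⟦visible tall doctor who saw x2⟧ = {x5, x6, x8}.

{x5, x6, x8}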